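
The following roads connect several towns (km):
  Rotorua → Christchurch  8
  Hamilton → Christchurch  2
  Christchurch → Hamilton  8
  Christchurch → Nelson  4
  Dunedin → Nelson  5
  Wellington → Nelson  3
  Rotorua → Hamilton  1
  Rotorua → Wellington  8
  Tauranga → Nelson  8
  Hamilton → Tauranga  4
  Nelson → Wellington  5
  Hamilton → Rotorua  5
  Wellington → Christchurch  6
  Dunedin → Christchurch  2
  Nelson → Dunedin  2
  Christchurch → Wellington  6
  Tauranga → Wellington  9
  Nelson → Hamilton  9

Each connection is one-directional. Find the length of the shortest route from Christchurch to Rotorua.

13

Candidate routes:
Christchurch-Wellington-Nelson-Hamilton-Rotorua: 6 + 3 + 9 + 5 = 23
Christchurch-Hamilton-Rotorua: 8 + 5 = 13
Christchurch-Nelson-Hamilton-Rotorua: 4 + 9 + 5 = 18
Shortest: 13 km.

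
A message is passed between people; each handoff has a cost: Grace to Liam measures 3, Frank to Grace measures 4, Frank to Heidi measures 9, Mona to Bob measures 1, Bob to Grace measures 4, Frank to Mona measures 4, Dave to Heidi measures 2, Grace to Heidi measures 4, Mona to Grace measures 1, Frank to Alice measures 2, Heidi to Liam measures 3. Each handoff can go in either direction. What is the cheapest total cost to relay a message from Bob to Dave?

8

Some routes from Bob to Dave:
Bob - Grace - Heidi - Dave: 4 + 4 + 2 = 10
Bob - Mona - Grace - Liam - Heidi - Dave: 1 + 1 + 3 + 3 + 2 = 10
Bob - Mona - Grace - Heidi - Dave: 1 + 1 + 4 + 2 = 8
Best route has total 8.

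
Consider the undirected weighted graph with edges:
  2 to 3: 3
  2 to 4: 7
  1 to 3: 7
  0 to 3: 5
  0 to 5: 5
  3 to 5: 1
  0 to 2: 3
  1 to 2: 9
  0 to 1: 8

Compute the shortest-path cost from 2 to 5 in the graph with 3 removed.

8

Paths from 2 to 5 avoiding 3:
2 → 1 → 0 → 5: 9 + 8 + 5 = 22
2 → 0 → 5: 3 + 5 = 8
Best route has total 8.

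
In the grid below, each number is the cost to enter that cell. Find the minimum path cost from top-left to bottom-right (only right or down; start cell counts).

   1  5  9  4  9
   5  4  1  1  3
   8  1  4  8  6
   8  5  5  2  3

Best path: [0,0]→[0,1]→[1,1]→[1,2]→[1,3]→[1,4]→[2,4]→[3,4]
Cost: 1 + 5 + 4 + 1 + 1 + 3 + 6 + 3 = 24

24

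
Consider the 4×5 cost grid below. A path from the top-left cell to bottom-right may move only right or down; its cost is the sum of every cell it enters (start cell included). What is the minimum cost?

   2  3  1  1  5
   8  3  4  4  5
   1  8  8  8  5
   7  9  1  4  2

23

One optimal route is (0,0) → (0,1) → (0,2) → (0,3) → (1,3) → (1,4) → (2,4) → (3,4).
Its cost is 2 + 3 + 1 + 1 + 4 + 5 + 5 + 2 = 23.
(Top row then right column would cost 24.)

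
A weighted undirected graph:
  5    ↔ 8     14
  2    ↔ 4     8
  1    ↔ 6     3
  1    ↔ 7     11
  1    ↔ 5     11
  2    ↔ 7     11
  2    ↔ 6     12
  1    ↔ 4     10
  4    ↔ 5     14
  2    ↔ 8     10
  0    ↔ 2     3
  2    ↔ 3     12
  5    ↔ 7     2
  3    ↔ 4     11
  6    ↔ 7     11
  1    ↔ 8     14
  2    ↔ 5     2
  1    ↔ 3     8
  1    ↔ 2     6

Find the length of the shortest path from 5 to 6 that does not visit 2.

13

Some routes from 5 to 6 avoiding 2:
5→1→6: 11 + 3 = 14
5→7→6: 2 + 11 = 13
5→7→1→6: 2 + 11 + 3 = 16
5→4→1→6: 14 + 10 + 3 = 27
Best route has total 13.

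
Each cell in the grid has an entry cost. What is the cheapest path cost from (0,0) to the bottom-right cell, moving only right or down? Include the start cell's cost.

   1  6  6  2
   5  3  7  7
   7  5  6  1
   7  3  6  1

22

Path r0c0 -> r1c0 -> r1c1 -> r2c1 -> r2c2 -> r2c3 -> r3c3: 1 + 5 + 3 + 5 + 6 + 1 + 1 = 22.
For comparison, the top-then-right route costs 24.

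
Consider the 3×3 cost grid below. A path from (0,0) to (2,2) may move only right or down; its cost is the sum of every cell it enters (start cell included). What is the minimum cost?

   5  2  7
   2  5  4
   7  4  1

17

Cheapest: r0c0 → r0c1 → r1c1 → r1c2 → r2c2
  5 + 2 + 5 + 4 + 1 = 17
(Top row then right column would cost 19.)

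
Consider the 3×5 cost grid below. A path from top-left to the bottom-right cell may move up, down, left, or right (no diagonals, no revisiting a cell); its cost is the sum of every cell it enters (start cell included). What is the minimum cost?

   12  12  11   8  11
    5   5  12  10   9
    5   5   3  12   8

One optimal route is r0c0→r1c0→r1c1→r2c1→r2c2→r2c3→r2c4.
Its cost is 12 + 5 + 5 + 5 + 3 + 12 + 8 = 50.

50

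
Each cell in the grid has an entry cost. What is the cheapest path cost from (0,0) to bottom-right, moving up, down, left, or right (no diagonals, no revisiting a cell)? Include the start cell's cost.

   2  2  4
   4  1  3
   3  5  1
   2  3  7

16

Cheapest: r0c0 r0c1 r1c1 r1c2 r2c2 r3c2
  2 + 2 + 1 + 3 + 1 + 7 = 16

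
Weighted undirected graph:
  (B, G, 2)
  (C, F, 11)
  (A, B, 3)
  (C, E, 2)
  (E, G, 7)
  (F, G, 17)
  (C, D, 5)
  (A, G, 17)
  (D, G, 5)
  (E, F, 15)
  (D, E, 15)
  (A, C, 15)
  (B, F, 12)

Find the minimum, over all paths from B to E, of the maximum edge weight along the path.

Comparing a few candidate routes:
B→G→D→C→E: max(2, 5, 5, 2) = 5
B→G→E: max(2, 7) = 7
B→F→C→E: max(12, 11, 2) = 12
B→F→C→D→G→E: max(12, 11, 5, 5, 7) = 12
Best route has worst link 5.

5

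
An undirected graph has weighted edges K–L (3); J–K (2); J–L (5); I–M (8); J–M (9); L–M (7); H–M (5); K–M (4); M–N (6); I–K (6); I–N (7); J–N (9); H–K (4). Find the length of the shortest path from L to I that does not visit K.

Some routes from L to I avoiding K:
L-J-N-M-I: 5 + 9 + 6 + 8 = 28
L-J-N-I: 5 + 9 + 7 = 21
L-M-I: 7 + 8 = 15
L-M-N-I: 7 + 6 + 7 = 20
L-J-M-I: 5 + 9 + 8 = 22
L-J-M-N-I: 5 + 9 + 6 + 7 = 27
Best route has total 15.

15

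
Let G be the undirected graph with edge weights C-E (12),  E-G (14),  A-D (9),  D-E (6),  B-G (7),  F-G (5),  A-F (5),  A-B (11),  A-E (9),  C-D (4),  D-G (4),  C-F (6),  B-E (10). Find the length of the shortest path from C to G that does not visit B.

8

Comparing a few candidate routes:
C→E→D→G: 12 + 6 + 4 = 22
C→D→A→F→G: 4 + 9 + 5 + 5 = 23
C→F→G: 6 + 5 = 11
C→D→G: 4 + 4 = 8
C→F→A→D→G: 6 + 5 + 9 + 4 = 24
C→D→E→G: 4 + 6 + 14 = 24
Shortest: 8.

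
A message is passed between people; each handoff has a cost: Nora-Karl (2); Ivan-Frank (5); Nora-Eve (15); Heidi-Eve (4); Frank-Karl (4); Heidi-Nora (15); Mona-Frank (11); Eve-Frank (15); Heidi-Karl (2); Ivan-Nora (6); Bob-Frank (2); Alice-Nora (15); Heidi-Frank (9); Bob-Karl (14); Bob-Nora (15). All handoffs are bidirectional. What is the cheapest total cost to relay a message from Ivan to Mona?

A few of the Ivan→Mona routes:
Ivan - Nora - Karl - Frank - Mona: 6 + 2 + 4 + 11 = 23
Ivan - Nora - Bob - Frank - Mona: 6 + 15 + 2 + 11 = 34
Ivan - Frank - Mona: 5 + 11 = 16
Ivan - Nora - Karl - Heidi - Frank - Mona: 6 + 2 + 2 + 9 + 11 = 30
Ivan - Nora - Karl - Bob - Frank - Mona: 6 + 2 + 14 + 2 + 11 = 35
Shortest: 16.

16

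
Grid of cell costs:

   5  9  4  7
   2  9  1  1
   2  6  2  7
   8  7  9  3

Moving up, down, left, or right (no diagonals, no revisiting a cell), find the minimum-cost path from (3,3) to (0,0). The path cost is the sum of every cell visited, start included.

27

Path [3,3]→[2,3]→[2,2]→[2,1]→[2,0]→[1,0]→[0,0]: 3 + 7 + 2 + 6 + 2 + 2 + 5 = 27.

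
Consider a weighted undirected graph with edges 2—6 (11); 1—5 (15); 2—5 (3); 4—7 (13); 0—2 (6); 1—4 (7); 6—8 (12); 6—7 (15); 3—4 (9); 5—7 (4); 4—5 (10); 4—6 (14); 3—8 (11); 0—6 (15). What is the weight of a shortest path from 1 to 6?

Some routes from 1 to 6:
1-4-5-2-6: 7 + 10 + 3 + 11 = 31
1-4-6: 7 + 14 = 21
1-5-2-6: 15 + 3 + 11 = 29
1-5-7-6: 15 + 4 + 15 = 34
Best route has total 21.

21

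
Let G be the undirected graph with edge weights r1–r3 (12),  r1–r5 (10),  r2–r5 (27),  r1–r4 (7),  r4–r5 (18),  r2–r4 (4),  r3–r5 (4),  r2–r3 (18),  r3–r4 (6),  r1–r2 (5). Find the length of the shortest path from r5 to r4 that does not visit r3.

Checking several routes:
r5 -> r1 -> r4: 10 + 7 = 17
r5 -> r1 -> r2 -> r4: 10 + 5 + 4 = 19
r5 -> r4: 18
Shortest: 17.

17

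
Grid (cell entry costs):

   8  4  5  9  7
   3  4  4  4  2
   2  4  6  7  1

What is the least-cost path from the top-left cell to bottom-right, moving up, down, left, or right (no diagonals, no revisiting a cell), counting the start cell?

26

One optimal route is r0c0→r1c0→r1c1→r1c2→r1c3→r1c4→r2c4.
Its cost is 8 + 3 + 4 + 4 + 4 + 2 + 1 = 26.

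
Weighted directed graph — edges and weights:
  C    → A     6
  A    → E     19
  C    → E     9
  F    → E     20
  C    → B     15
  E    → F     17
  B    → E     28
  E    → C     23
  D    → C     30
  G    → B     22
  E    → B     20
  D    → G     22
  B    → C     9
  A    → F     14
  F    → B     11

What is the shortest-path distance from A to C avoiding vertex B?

42

Candidate routes:
A -> E -> C: 19 + 23 = 42
A -> F -> E -> C: 14 + 20 + 23 = 57
The minimum is 42.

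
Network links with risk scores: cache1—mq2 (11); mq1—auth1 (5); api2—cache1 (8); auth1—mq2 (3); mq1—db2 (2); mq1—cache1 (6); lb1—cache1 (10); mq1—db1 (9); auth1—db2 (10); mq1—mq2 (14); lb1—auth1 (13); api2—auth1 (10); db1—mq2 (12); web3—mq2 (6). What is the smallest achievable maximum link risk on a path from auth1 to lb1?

A few of the auth1→lb1 routes:
auth1 -> mq1 -> cache1 -> lb1: max(5, 6, 10) = 10
auth1 -> db2 -> mq1 -> cache1 -> lb1: max(10, 2, 6, 10) = 10
auth1 -> mq2 -> cache1 -> lb1: max(3, 11, 10) = 11
auth1 -> api2 -> cache1 -> lb1: max(10, 8, 10) = 10
Best route has worst link 10.

10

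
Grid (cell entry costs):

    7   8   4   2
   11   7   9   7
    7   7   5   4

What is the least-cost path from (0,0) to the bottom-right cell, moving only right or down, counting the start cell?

One optimal route is r0c0 -> r0c1 -> r0c2 -> r0c3 -> r1c3 -> r2c3.
Its cost is 7 + 8 + 4 + 2 + 7 + 4 = 32.

32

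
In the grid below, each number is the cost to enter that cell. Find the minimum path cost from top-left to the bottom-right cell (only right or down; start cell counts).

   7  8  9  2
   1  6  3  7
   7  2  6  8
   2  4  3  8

Path r0c0 -> r1c0 -> r1c1 -> r2c1 -> r3c1 -> r3c2 -> r3c3: 7 + 1 + 6 + 2 + 4 + 3 + 8 = 31.

31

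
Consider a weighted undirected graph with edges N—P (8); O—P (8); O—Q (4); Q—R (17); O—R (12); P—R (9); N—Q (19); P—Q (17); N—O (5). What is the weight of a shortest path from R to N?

Checking several routes:
R - O - N: 12 + 5 = 17
R - P - O - N: 9 + 8 + 5 = 22
R - P - Q - O - N: 9 + 17 + 4 + 5 = 35
R - P - N: 9 + 8 = 17
R - O - P - N: 12 + 8 + 8 = 28
R - Q - O - N: 17 + 4 + 5 = 26
Best route has total 17.

17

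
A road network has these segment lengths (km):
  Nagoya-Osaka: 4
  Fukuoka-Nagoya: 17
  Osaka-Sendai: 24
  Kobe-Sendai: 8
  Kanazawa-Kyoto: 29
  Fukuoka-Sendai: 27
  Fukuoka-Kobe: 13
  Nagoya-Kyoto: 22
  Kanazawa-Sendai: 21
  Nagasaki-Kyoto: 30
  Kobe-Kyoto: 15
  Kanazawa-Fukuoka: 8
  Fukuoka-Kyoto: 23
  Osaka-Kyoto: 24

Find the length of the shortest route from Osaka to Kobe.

32

A few of the Osaka→Kobe routes:
Osaka→Kyoto→Kobe: 24 + 15 = 39
Osaka→Nagoya→Kyoto→Kobe: 4 + 22 + 15 = 41
Osaka→Nagoya→Fukuoka→Kobe: 4 + 17 + 13 = 34
Osaka→Nagoya→Fukuoka→Kanazawa→Sendai→Kobe: 4 + 17 + 8 + 21 + 8 = 58
Osaka→Nagoya→Fukuoka→Sendai→Kobe: 4 + 17 + 27 + 8 = 56
Osaka→Sendai→Kobe: 24 + 8 = 32
Shortest: 32 km.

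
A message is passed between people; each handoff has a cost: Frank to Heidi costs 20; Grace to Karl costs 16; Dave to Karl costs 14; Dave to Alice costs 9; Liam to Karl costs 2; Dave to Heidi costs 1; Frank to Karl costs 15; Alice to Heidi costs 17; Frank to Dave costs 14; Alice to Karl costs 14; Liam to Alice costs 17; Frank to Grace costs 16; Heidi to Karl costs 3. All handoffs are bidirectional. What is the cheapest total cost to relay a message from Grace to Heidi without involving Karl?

31

Candidate routes:
Grace→Frank→Dave→Heidi: 16 + 14 + 1 = 31
Grace→Frank→Heidi: 16 + 20 = 36
Grace→Frank→Dave→Alice→Heidi: 16 + 14 + 9 + 17 = 56
The minimum is 31.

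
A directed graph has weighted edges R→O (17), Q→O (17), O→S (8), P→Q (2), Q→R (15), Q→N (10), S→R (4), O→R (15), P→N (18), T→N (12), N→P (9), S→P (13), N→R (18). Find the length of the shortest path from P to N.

Candidate routes:
P-N: 18
P-Q-N: 2 + 10 = 12
Best route has total 12.

12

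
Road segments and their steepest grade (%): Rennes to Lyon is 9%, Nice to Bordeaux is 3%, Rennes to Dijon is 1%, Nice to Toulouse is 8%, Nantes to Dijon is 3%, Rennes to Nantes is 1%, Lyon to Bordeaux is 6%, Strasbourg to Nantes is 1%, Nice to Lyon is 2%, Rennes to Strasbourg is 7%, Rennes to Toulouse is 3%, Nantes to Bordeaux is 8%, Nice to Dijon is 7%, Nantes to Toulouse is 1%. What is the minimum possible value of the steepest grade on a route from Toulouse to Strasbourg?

Comparing a few candidate routes:
Toulouse - Rennes - Nantes - Strasbourg: max(3, 1, 1) = 3
Toulouse - Rennes - Dijon - Nantes - Strasbourg: max(3, 1, 3, 1) = 3
Toulouse - Nantes - Strasbourg: max(1, 1) = 1
The minimum achievable maximum is 1%.

1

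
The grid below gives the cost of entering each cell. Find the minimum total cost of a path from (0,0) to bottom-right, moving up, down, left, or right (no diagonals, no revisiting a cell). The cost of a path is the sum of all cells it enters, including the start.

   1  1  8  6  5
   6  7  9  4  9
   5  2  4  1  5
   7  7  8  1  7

One optimal route is (0,0) -> (0,1) -> (1,1) -> (2,1) -> (2,2) -> (2,3) -> (3,3) -> (3,4).
Its cost is 1 + 1 + 7 + 2 + 4 + 1 + 1 + 7 = 24.

24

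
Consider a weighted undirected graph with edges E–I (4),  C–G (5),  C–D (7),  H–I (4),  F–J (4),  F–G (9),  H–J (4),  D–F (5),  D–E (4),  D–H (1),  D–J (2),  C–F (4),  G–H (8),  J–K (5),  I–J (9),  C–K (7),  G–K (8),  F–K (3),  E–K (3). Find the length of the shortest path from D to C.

Comparing a few candidate routes:
D-C: 7
D-J-F-C: 2 + 4 + 4 = 10
D-F-C: 5 + 4 = 9
Best route has total 7.

7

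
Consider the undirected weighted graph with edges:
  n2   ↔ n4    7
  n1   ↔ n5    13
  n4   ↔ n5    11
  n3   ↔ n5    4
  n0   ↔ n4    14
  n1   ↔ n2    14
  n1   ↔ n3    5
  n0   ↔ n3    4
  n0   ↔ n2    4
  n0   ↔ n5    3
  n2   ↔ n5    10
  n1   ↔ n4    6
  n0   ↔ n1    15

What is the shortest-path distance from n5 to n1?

Checking several routes:
n5→n1: 13
n5→n3→n1: 4 + 5 = 9
n5→n0→n3→n1: 3 + 4 + 5 = 12
n5→n0→n1: 3 + 15 = 18
n5→n4→n1: 11 + 6 = 17
Best route has total 9.

9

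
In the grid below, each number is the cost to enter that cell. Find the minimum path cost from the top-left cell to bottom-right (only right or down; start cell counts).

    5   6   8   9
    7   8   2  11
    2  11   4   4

29

Take (0,0) -> (0,1) -> (0,2) -> (1,2) -> (2,2) -> (2,3) for a total of 5 + 6 + 8 + 2 + 4 + 4 = 29.
For comparison, the top-then-right route costs 43.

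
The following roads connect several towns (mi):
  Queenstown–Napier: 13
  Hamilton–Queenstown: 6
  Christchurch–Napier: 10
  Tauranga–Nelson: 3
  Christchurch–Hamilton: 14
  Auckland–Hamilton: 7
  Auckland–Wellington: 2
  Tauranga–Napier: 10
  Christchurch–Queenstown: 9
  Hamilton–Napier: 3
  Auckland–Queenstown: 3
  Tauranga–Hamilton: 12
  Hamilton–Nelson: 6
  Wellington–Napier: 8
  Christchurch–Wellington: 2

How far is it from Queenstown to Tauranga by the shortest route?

Some routes from Queenstown to Tauranga:
Queenstown - Auckland - Hamilton - Tauranga: 3 + 7 + 12 = 22
Queenstown - Auckland - Hamilton - Nelson - Tauranga: 3 + 7 + 6 + 3 = 19
Queenstown - Hamilton - Tauranga: 6 + 12 = 18
Queenstown - Hamilton - Nelson - Tauranga: 6 + 6 + 3 = 15
Queenstown - Hamilton - Napier - Tauranga: 6 + 3 + 10 = 19
Shortest: 15 mi.

15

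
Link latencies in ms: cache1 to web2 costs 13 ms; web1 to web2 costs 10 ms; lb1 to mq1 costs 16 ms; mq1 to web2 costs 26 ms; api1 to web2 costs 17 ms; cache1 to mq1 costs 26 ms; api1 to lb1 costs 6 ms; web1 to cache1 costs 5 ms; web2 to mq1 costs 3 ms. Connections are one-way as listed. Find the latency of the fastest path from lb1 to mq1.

Routes from lb1 to mq1:
lb1 → mq1: 16
Shortest: 16 ms.

16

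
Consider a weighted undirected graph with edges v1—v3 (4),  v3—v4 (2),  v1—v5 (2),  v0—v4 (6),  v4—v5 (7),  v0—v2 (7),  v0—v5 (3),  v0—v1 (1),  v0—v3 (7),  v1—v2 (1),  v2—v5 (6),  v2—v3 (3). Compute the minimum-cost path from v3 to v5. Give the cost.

Checking several routes:
v3 - v2 - v5: 3 + 6 = 9
v3 - v1 - v0 - v5: 4 + 1 + 3 = 8
v3 - v1 - v5: 4 + 2 = 6
v3 - v2 - v1 - v5: 3 + 1 + 2 = 6
v3 - v4 - v5: 2 + 7 = 9
v3 - v2 - v1 - v0 - v5: 3 + 1 + 1 + 3 = 8
Best route has total 6.

6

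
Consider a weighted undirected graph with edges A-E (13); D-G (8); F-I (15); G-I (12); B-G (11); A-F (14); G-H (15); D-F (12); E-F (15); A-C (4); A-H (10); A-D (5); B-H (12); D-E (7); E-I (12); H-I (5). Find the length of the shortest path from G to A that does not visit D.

25

A few of the G→A routes:
G→H→A: 15 + 10 = 25
G→I→H→A: 12 + 5 + 10 = 27
G→B→H→A: 11 + 12 + 10 = 33
Best route has total 25.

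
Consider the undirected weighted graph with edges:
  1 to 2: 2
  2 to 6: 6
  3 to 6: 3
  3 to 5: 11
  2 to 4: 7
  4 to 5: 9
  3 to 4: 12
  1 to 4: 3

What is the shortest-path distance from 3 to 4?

Paths from 3 to 4:
3 → 6 → 2 → 1 → 4: 3 + 6 + 2 + 3 = 14
3 → 6 → 2 → 4: 3 + 6 + 7 = 16
3 → 5 → 4: 11 + 9 = 20
3 → 4: 12
The minimum is 12.

12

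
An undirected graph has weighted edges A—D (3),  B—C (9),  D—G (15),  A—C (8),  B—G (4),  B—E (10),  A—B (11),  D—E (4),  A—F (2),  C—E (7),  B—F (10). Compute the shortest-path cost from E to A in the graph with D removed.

15

Candidate routes:
E -> B -> C -> A: 10 + 9 + 8 = 27
E -> C -> A: 7 + 8 = 15
E -> C -> B -> F -> A: 7 + 9 + 10 + 2 = 28
E -> B -> F -> A: 10 + 10 + 2 = 22
E -> C -> B -> A: 7 + 9 + 11 = 27
E -> B -> A: 10 + 11 = 21
The minimum is 15.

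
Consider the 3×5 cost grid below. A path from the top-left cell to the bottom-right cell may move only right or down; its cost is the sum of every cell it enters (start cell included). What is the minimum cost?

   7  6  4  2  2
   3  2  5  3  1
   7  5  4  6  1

Path (0,0) -> (1,0) -> (1,1) -> (1,2) -> (1,3) -> (1,4) -> (2,4): 7 + 3 + 2 + 5 + 3 + 1 + 1 = 22.
(Top row then right column would cost 23.)

22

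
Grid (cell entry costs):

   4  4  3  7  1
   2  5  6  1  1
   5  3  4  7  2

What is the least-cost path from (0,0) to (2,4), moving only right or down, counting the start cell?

Best path: r0c0 → r0c1 → r0c2 → r1c2 → r1c3 → r1c4 → r2c4
Cost: 4 + 4 + 3 + 6 + 1 + 1 + 2 = 21

21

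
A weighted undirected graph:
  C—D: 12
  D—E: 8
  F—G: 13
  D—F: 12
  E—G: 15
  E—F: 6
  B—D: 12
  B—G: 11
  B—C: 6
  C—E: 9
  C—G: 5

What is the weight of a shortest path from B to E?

A few of the B→E routes:
B-C-D-E: 6 + 12 + 8 = 26
B-C-G-E: 6 + 5 + 15 = 26
B-D-E: 12 + 8 = 20
B-C-E: 6 + 9 = 15
B-G-C-E: 11 + 5 + 9 = 25
The minimum is 15.

15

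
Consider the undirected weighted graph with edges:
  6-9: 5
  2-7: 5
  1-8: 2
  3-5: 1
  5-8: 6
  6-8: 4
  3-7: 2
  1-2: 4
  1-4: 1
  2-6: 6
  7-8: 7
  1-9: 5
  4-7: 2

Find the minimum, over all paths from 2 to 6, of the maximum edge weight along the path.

Some routes from 2 to 6:
2→1→8→6: max(4, 2, 4) = 4
2→7→4→1→8→6: max(5, 2, 1, 2, 4) = 5
2→1→9→6: max(4, 5, 5) = 5
2→7→4→1→9→6: max(5, 2, 1, 5, 5) = 5
2→6: max(6) = 6
The minimum achievable maximum is 4.

4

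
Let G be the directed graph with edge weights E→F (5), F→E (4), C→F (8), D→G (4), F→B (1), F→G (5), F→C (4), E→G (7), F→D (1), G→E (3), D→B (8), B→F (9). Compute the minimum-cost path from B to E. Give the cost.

Paths from B to E:
B→F→D→G→E: 9 + 1 + 4 + 3 = 17
B→F→E: 9 + 4 = 13
B→F→G→E: 9 + 5 + 3 = 17
The minimum is 13.

13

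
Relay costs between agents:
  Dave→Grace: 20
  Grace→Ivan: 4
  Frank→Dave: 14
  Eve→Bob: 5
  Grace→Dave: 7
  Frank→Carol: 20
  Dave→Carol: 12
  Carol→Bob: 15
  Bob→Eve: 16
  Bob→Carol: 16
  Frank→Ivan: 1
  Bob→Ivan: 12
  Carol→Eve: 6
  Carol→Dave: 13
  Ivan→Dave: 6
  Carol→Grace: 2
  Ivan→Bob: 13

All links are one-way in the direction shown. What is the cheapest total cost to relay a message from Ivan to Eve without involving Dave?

Routes from Ivan to Eve avoiding Dave:
Ivan → Bob → Eve: 13 + 16 = 29
Ivan → Bob → Carol → Eve: 13 + 16 + 6 = 35
The minimum is 29.

29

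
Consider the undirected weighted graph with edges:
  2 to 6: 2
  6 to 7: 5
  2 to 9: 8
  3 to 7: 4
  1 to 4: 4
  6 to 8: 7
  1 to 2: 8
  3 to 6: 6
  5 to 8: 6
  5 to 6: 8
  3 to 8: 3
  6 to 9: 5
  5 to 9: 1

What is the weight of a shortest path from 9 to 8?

7

A few of the 9→8 routes:
9 - 6 - 8: 5 + 7 = 12
9 - 6 - 3 - 8: 5 + 6 + 3 = 14
9 - 6 - 7 - 3 - 8: 5 + 5 + 4 + 3 = 17
9 - 5 - 8: 1 + 6 = 7
9 - 5 - 6 - 8: 1 + 8 + 7 = 16
Shortest: 7.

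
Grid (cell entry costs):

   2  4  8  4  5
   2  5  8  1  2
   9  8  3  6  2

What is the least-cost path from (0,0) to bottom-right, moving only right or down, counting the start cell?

22

Take (0,0) (1,0) (1,1) (1,2) (1,3) (1,4) (2,4) for a total of 2 + 2 + 5 + 8 + 1 + 2 + 2 = 22.
(Top row then right column would cost 27.)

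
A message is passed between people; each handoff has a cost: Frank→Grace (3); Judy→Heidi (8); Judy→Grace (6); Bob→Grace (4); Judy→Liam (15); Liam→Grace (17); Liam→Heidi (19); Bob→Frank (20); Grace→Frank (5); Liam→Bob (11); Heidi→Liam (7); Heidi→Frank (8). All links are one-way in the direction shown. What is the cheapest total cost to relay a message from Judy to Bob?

26

Candidate routes:
Judy - Heidi - Liam - Bob: 8 + 7 + 11 = 26
Judy - Liam - Bob: 15 + 11 = 26
Best route has total 26.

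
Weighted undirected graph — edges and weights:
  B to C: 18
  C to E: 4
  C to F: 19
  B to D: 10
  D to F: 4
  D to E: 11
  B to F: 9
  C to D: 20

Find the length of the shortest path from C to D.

A few of the C→D routes:
C -> E -> D: 4 + 11 = 15
C -> D: 20
C -> B -> D: 18 + 10 = 28
C -> F -> D: 19 + 4 = 23
Shortest: 15.

15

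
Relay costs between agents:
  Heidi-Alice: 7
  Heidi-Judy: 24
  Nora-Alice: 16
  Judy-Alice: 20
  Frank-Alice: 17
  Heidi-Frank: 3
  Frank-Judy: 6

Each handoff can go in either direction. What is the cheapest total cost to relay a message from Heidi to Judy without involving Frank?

Routes from Heidi to Judy avoiding Frank:
Heidi-Judy: 24
Heidi-Alice-Judy: 7 + 20 = 27
Shortest: 24.

24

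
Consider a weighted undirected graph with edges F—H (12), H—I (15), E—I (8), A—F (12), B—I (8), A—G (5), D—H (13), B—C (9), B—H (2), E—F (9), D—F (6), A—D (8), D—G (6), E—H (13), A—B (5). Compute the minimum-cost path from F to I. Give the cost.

17

A few of the F→I routes:
F → A → B → I: 12 + 5 + 8 = 25
F → E → I: 9 + 8 = 17
F → H → B → I: 12 + 2 + 8 = 22
Shortest: 17.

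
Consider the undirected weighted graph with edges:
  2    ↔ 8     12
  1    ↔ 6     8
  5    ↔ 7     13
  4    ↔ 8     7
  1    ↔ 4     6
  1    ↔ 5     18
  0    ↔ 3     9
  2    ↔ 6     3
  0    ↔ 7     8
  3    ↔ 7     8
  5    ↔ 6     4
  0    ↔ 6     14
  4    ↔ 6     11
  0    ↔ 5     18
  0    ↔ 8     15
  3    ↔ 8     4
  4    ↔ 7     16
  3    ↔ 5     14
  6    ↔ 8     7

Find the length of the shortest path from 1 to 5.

12

Comparing a few candidate routes:
1 -> 4 -> 8 -> 3 -> 5: 6 + 7 + 4 + 14 = 31
1 -> 4 -> 8 -> 6 -> 5: 6 + 7 + 7 + 4 = 24
1 -> 4 -> 6 -> 5: 6 + 11 + 4 = 21
1 -> 6 -> 5: 8 + 4 = 12
1 -> 5: 18
Best route has total 12.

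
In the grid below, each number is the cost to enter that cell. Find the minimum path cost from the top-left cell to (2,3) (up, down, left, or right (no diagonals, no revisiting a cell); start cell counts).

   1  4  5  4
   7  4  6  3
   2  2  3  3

Path (0,0) → (0,1) → (1,1) → (2,1) → (2,2) → (2,3): 1 + 4 + 4 + 2 + 3 + 3 = 17.

17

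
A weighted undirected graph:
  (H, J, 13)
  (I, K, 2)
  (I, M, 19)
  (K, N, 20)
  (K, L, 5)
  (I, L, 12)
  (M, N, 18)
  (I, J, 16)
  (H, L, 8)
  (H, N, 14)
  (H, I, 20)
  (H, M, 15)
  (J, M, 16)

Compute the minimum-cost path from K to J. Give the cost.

18

A few of the K→J routes:
K - L - I - J: 5 + 12 + 16 = 33
K - I - J: 2 + 16 = 18
K - L - H - J: 5 + 8 + 13 = 26
Best route has total 18.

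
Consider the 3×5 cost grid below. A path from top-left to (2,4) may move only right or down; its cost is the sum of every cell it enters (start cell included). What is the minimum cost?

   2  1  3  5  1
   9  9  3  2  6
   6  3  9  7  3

20

Best path: (0,0) (0,1) (0,2) (1,2) (1,3) (1,4) (2,4)
Cost: 2 + 1 + 3 + 3 + 2 + 6 + 3 = 20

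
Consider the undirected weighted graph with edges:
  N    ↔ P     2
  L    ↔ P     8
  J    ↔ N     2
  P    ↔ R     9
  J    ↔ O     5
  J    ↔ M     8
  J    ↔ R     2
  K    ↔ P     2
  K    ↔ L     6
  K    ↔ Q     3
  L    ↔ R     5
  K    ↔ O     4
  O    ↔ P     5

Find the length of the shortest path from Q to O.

Some routes from Q to O:
Q→K→P→O: 3 + 2 + 5 = 10
Q→K→P→R→J→O: 3 + 2 + 9 + 2 + 5 = 21
Q→K→L→R→J→O: 3 + 6 + 5 + 2 + 5 = 21
Q→K→O: 3 + 4 = 7
Q→K→P→N→J→O: 3 + 2 + 2 + 2 + 5 = 14
The minimum is 7.

7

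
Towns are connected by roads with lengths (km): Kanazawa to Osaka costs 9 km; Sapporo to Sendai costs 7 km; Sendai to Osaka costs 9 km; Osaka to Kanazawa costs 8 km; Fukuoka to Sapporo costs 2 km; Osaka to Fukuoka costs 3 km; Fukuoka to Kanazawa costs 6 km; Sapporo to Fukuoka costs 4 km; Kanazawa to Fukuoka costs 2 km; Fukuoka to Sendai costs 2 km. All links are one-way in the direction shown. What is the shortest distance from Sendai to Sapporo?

14

Paths from Sendai to Sapporo:
Sendai→Osaka→Fukuoka→Sapporo: 9 + 3 + 2 = 14
Sendai→Osaka→Kanazawa→Fukuoka→Sapporo: 9 + 8 + 2 + 2 = 21
Shortest: 14 km.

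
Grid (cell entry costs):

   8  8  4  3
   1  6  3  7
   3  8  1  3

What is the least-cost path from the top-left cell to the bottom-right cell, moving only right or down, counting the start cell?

Best path: [0,0] [1,0] [1,1] [1,2] [2,2] [2,3]
Cost: 8 + 1 + 6 + 3 + 1 + 3 = 22

22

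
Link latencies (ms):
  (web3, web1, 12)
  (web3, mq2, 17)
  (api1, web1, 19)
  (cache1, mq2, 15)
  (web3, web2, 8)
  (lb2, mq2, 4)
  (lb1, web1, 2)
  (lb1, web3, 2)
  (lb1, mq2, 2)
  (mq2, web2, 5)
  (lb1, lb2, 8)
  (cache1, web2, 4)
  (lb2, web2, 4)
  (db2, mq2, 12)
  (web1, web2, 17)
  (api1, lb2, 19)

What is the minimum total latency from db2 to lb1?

A few of the db2→lb1 routes:
db2 - mq2 - lb2 - lb1: 12 + 4 + 8 = 24
db2 - mq2 - lb1: 12 + 2 = 14
db2 - mq2 - web2 - web3 - lb1: 12 + 5 + 8 + 2 = 27
Shortest: 14 ms.

14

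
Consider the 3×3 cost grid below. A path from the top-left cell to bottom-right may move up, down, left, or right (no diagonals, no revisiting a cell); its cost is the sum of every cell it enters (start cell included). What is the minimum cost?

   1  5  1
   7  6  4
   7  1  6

17

Best path: r0c0 → r0c1 → r0c2 → r1c2 → r2c2
Cost: 1 + 5 + 1 + 4 + 6 = 17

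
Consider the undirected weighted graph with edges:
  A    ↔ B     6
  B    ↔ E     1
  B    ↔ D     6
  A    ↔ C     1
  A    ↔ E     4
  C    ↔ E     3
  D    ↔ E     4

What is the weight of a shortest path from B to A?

5

Candidate routes:
B - D - E - C - A: 6 + 4 + 3 + 1 = 14
B - D - E - A: 6 + 4 + 4 = 14
B - A: 6
B - E - C - A: 1 + 3 + 1 = 5
B - E - A: 1 + 4 = 5
Shortest: 5.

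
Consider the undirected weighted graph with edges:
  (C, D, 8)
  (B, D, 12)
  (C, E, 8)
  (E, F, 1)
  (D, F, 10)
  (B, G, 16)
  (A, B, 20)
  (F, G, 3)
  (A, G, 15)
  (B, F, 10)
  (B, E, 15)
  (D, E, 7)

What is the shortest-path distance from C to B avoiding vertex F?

20

Paths from C to B avoiding F:
C → D → B: 8 + 12 = 20
C → D → E → B: 8 + 7 + 15 = 30
C → E → D → B: 8 + 7 + 12 = 27
C → E → B: 8 + 15 = 23
Best route has total 20.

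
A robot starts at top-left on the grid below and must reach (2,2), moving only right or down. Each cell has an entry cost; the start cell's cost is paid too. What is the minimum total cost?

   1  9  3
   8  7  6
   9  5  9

28

One optimal route is [0,0] -> [0,1] -> [0,2] -> [1,2] -> [2,2].
Its cost is 1 + 9 + 3 + 6 + 9 = 28.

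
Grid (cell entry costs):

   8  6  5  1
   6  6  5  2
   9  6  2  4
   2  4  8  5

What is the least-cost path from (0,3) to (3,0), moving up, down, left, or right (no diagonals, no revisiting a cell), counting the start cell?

Cheapest: [0,3] -> [1,3] -> [2,3] -> [2,2] -> [2,1] -> [3,1] -> [3,0]
  1 + 2 + 4 + 2 + 6 + 4 + 2 = 21

21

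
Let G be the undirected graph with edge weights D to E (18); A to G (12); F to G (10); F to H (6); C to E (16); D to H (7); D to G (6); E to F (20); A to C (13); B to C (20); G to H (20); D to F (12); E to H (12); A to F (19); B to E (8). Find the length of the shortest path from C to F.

32

Comparing a few candidate routes:
C-A-G-F: 13 + 12 + 10 = 35
C-E-H-F: 16 + 12 + 6 = 34
C-A-F: 13 + 19 = 32
The minimum is 32.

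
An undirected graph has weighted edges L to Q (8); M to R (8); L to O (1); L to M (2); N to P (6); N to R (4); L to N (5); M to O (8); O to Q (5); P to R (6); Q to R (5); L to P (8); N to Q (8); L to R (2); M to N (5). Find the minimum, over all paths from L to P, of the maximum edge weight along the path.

Comparing a few candidate routes:
L→M→N→R→P: max(2, 5, 4, 6) = 6
L→N→P: max(5, 6) = 6
L→M→N→P: max(2, 5, 6) = 6
Best route has worst link 6.

6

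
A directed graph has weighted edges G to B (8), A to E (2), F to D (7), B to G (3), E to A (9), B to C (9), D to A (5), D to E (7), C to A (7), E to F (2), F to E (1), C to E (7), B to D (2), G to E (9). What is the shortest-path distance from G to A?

15

Comparing a few candidate routes:
G -> E -> F -> D -> A: 9 + 2 + 7 + 5 = 23
G -> B -> D -> A: 8 + 2 + 5 = 15
G -> E -> A: 9 + 9 = 18
Best route has total 15.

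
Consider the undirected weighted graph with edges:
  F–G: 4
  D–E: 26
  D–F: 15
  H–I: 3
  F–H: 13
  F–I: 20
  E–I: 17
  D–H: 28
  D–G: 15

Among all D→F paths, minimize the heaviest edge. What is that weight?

Checking several routes:
D-F: max(15) = 15
D-H-I-F: max(28, 3, 20) = 28
D-E-I-H-F: max(26, 17, 3, 13) = 26
D-E-I-F: max(26, 17, 20) = 26
D-G-F: max(15, 4) = 15
Smallest bottleneck: 15.

15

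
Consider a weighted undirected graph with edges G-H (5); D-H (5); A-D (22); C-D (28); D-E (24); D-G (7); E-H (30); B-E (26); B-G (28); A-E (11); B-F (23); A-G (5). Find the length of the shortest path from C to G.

35

Checking several routes:
C-D-E-H-G: 28 + 24 + 30 + 5 = 87
C-D-A-G: 28 + 22 + 5 = 55
C-D-H-G: 28 + 5 + 5 = 38
C-D-E-A-G: 28 + 24 + 11 + 5 = 68
C-D-H-E-A-G: 28 + 5 + 30 + 11 + 5 = 79
C-D-G: 28 + 7 = 35
Shortest: 35.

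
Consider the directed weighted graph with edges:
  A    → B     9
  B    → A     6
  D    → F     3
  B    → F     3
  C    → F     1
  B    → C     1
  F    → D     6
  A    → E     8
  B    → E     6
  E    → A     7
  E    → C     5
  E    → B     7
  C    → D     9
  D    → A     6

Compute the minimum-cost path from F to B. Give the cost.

Routes from F to B:
F → D → A → B: 6 + 6 + 9 = 21
F → D → A → E → B: 6 + 6 + 8 + 7 = 27
Shortest: 21.

21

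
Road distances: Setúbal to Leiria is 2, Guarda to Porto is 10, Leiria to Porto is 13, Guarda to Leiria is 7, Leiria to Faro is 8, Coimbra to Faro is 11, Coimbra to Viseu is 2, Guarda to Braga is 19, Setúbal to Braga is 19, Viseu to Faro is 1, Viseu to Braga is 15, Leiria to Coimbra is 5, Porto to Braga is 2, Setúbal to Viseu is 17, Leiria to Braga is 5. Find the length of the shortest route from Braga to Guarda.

A few of the Braga→Guarda routes:
Braga → Porto → Guarda: 2 + 10 = 12
Braga → Leiria → Guarda: 5 + 7 = 12
Braga → Guarda: 19
Shortest: 12.

12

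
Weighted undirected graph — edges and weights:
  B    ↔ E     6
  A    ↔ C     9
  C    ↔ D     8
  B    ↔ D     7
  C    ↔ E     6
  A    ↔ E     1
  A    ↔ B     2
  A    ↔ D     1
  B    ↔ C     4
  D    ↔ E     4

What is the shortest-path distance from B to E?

3

Some routes from B to E:
B→E: 6
B→D→A→E: 7 + 1 + 1 = 9
B→A→E: 2 + 1 = 3
B→A→D→E: 2 + 1 + 4 = 7
B→D→E: 7 + 4 = 11
B→C→E: 4 + 6 = 10
Shortest: 3.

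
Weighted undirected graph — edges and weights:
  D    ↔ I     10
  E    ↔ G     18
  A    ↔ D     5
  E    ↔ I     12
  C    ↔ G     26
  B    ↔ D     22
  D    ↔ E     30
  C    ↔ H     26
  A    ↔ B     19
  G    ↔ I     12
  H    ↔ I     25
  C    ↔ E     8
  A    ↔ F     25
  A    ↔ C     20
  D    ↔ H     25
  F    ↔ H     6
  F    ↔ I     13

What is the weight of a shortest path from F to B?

44

Checking several routes:
F - A - B: 25 + 19 = 44
F - I - D - B: 13 + 10 + 22 = 45
F - I - D - A - B: 13 + 10 + 5 + 19 = 47
The minimum is 44.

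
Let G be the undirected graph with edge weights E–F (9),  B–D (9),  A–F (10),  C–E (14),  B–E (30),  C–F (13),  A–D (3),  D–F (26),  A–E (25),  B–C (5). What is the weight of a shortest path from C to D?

14

Checking several routes:
C -> B -> D: 5 + 9 = 14
C -> F -> A -> D: 13 + 10 + 3 = 26
C -> E -> F -> A -> D: 14 + 9 + 10 + 3 = 36
Best route has total 14.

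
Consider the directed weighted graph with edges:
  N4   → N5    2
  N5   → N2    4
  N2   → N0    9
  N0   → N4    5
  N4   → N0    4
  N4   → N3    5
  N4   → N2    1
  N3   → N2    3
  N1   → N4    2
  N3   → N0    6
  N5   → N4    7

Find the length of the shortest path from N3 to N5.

13

Paths from N3 to N5:
N3-N0-N4-N5: 6 + 5 + 2 = 13
N3-N2-N0-N4-N5: 3 + 9 + 5 + 2 = 19
Shortest: 13.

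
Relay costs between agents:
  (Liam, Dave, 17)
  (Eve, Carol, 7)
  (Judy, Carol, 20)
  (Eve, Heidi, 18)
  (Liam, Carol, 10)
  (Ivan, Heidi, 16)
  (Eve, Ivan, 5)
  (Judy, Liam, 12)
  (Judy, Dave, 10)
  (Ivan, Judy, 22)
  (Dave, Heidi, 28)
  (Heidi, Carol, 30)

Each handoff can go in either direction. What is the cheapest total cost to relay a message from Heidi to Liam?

35

Checking several routes:
Heidi-Dave-Liam: 28 + 17 = 45
Heidi-Ivan-Judy-Liam: 16 + 22 + 12 = 50
Heidi-Dave-Judy-Liam: 28 + 10 + 12 = 50
Heidi-Ivan-Eve-Carol-Liam: 16 + 5 + 7 + 10 = 38
Heidi-Eve-Carol-Liam: 18 + 7 + 10 = 35
Heidi-Carol-Liam: 30 + 10 = 40
The minimum is 35.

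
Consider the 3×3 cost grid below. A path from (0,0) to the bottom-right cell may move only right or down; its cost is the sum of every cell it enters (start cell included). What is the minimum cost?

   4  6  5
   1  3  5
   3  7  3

16

Path r0c0→r1c0→r1c1→r1c2→r2c2: 4 + 1 + 3 + 5 + 3 = 16.
(Top row then right column would cost 23.)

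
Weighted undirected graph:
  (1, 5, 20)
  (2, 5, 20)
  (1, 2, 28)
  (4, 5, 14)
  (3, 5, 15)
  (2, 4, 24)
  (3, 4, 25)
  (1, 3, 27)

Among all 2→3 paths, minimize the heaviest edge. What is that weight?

20

Checking several routes:
2 → 4 → 3: max(24, 25) = 25
2 → 5 → 4 → 3: max(20, 14, 25) = 25
2 → 4 → 5 → 3: max(24, 14, 15) = 24
2 → 5 → 1 → 3: max(20, 20, 27) = 27
2 → 5 → 3: max(20, 15) = 20
Smallest bottleneck: 20.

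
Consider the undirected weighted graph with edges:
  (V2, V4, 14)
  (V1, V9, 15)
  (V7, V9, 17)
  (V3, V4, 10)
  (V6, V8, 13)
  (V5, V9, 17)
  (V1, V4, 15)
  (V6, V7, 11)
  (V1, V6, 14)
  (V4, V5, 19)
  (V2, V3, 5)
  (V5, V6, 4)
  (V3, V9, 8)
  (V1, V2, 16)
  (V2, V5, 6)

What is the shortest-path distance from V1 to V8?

Comparing a few candidate routes:
V1 -> V9 -> V3 -> V2 -> V5 -> V6 -> V8: 15 + 8 + 5 + 6 + 4 + 13 = 51
V1 -> V4 -> V5 -> V6 -> V8: 15 + 19 + 4 + 13 = 51
V1 -> V9 -> V5 -> V6 -> V8: 15 + 17 + 4 + 13 = 49
V1 -> V2 -> V5 -> V6 -> V8: 16 + 6 + 4 + 13 = 39
V1 -> V6 -> V8: 14 + 13 = 27
Shortest: 27.

27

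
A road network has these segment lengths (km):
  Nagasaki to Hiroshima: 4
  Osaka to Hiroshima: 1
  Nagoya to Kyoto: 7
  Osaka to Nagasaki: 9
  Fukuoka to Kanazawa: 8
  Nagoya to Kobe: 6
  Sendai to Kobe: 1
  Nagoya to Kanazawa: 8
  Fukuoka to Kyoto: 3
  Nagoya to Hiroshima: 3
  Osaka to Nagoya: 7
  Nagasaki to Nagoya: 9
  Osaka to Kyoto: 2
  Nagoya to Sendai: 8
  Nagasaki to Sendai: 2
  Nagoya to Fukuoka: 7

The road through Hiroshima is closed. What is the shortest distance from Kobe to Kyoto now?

Comparing a few candidate routes:
Kobe → Nagoya → Kyoto: 6 + 7 = 13
Kobe → Sendai → Nagoya → Kyoto: 1 + 8 + 7 = 16
Kobe → Nagoya → Fukuoka → Kyoto: 6 + 7 + 3 = 16
Kobe → Nagoya → Osaka → Kyoto: 6 + 7 + 2 = 15
Kobe → Sendai → Nagasaki → Osaka → Kyoto: 1 + 2 + 9 + 2 = 14
Shortest: 13 km.

13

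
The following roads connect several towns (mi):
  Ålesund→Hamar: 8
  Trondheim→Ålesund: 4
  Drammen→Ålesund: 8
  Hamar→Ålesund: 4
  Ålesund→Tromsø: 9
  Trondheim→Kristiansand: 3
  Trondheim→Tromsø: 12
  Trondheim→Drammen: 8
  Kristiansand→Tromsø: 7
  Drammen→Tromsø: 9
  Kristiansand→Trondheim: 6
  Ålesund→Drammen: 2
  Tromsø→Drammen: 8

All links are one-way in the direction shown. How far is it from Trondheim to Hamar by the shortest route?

Candidate routes:
Trondheim - Tromsø - Drammen - Ålesund - Hamar: 12 + 8 + 8 + 8 = 36
Trondheim - Ålesund - Hamar: 4 + 8 = 12
Trondheim - Drammen - Ålesund - Hamar: 8 + 8 + 8 = 24
Trondheim - Kristiansand - Tromsø - Drammen - Ålesund - Hamar: 3 + 7 + 8 + 8 + 8 = 34
Best route has total 12 mi.

12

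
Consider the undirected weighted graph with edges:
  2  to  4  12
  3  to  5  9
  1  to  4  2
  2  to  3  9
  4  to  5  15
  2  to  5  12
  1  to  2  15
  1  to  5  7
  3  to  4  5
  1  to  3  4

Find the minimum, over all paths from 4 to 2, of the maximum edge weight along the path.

Some routes from 4 to 2:
4→1→3→2: max(2, 4, 9) = 9
4→3→2: max(5, 9) = 9
4→1→5→3→2: max(2, 7, 9, 9) = 9
4→1→3→5→2: max(2, 4, 9, 12) = 12
Smallest bottleneck: 9.

9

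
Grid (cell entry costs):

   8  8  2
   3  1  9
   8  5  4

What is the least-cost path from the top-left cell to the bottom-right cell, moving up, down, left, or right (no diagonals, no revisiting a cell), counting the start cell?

21

Path r0c0→r1c0→r1c1→r2c1→r2c2: 8 + 3 + 1 + 5 + 4 = 21.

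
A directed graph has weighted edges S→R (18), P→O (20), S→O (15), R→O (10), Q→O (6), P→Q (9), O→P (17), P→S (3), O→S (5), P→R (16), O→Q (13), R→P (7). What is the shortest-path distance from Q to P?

Routes from Q to P:
Q -> O -> P: 6 + 17 = 23
Q -> O -> S -> R -> P: 6 + 5 + 18 + 7 = 36
Best route has total 23.

23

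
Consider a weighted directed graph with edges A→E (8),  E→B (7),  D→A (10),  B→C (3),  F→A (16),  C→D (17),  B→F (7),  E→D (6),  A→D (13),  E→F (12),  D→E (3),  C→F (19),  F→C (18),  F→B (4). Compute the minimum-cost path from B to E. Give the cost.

Comparing a few candidate routes:
B-C-D-A-E: 3 + 17 + 10 + 8 = 38
B-C-D-E: 3 + 17 + 3 = 23
B-F-A-D-E: 7 + 16 + 13 + 3 = 39
B-F-A-E: 7 + 16 + 8 = 31
B-F-C-D-E: 7 + 18 + 17 + 3 = 45
B-C-F-A-E: 3 + 19 + 16 + 8 = 46
Shortest: 23.

23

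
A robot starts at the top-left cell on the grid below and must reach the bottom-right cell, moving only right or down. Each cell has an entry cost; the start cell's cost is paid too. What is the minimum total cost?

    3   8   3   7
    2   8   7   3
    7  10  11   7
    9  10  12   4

34

Path [0,0] [1,0] [1,1] [1,2] [1,3] [2,3] [3,3]: 3 + 2 + 8 + 7 + 3 + 7 + 4 = 34.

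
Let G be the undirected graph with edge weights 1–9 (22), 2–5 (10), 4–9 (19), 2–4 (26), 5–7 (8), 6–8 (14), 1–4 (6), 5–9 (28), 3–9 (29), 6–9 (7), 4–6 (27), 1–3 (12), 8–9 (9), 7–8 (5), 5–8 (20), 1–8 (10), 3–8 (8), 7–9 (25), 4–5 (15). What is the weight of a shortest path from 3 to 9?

17

Some routes from 3 to 9:
3 -> 8 -> 9: 8 + 9 = 17
3 -> 8 -> 6 -> 9: 8 + 14 + 7 = 29
3 -> 9: 29
Best route has total 17.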